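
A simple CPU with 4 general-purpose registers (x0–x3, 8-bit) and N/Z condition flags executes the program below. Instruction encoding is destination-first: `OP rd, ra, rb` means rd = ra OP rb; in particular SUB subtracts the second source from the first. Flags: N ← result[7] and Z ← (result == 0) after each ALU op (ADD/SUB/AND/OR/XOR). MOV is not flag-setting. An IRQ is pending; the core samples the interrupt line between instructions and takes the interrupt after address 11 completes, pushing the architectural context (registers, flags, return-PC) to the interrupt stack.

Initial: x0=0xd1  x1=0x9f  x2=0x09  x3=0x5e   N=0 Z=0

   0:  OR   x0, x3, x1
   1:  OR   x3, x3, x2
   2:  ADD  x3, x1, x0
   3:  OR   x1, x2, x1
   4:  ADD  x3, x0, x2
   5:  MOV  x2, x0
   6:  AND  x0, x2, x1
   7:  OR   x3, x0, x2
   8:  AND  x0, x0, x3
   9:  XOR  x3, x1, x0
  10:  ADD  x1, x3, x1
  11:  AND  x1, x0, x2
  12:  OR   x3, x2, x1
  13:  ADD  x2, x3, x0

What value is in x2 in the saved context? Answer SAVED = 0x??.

SAVED = 0xdf

after  0: x0=0xdf x1=0x9f x2=0x09 x3=0x5e  N=1 Z=0
after  1: x0=0xdf x1=0x9f x2=0x09 x3=0x5f  N=0 Z=0
after  2: x0=0xdf x1=0x9f x2=0x09 x3=0x7e  N=0 Z=0
after  3: x0=0xdf x1=0x9f x2=0x09 x3=0x7e  N=1 Z=0
after  4: x0=0xdf x1=0x9f x2=0x09 x3=0xe8  N=1 Z=0
after  5: x0=0xdf x1=0x9f x2=0xdf x3=0xe8  N=1 Z=0
after  6: x0=0x9f x1=0x9f x2=0xdf x3=0xe8  N=1 Z=0
after  7: x0=0x9f x1=0x9f x2=0xdf x3=0xdf  N=1 Z=0
after  8: x0=0x9f x1=0x9f x2=0xdf x3=0xdf  N=1 Z=0
after  9: x0=0x9f x1=0x9f x2=0xdf x3=0x00  N=0 Z=1
after 10: x0=0x9f x1=0x9f x2=0xdf x3=0x00  N=1 Z=0
after 11: x0=0x9f x1=0x9f x2=0xdf x3=0x00  N=1 Z=0
-- IRQ taken; context saved, return-PC = 12 --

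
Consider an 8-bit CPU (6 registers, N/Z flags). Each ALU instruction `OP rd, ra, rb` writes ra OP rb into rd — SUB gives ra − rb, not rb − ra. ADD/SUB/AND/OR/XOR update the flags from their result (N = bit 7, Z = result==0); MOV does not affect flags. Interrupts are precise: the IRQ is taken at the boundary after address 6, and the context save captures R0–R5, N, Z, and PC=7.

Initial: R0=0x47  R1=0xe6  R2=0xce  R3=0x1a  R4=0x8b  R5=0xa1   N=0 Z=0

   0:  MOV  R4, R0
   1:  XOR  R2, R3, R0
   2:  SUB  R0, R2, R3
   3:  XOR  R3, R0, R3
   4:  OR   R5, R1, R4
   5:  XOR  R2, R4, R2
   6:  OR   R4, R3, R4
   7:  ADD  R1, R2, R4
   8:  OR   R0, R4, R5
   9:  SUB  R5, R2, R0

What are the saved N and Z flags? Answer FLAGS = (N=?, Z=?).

after  0: R0=0x47 R1=0xe6 R2=0xce R3=0x1a R4=0x47 R5=0xa1  N=0 Z=0
after  1: R0=0x47 R1=0xe6 R2=0x5d R3=0x1a R4=0x47 R5=0xa1  N=0 Z=0
after  2: R0=0x43 R1=0xe6 R2=0x5d R3=0x1a R4=0x47 R5=0xa1  N=0 Z=0
after  3: R0=0x43 R1=0xe6 R2=0x5d R3=0x59 R4=0x47 R5=0xa1  N=0 Z=0
after  4: R0=0x43 R1=0xe6 R2=0x5d R3=0x59 R4=0x47 R5=0xe7  N=1 Z=0
after  5: R0=0x43 R1=0xe6 R2=0x1a R3=0x59 R4=0x47 R5=0xe7  N=0 Z=0
after  6: R0=0x43 R1=0xe6 R2=0x1a R3=0x59 R4=0x5f R5=0xe7  N=0 Z=0
-- IRQ taken; context saved, return-PC = 7 --

FLAGS = (N=0, Z=0)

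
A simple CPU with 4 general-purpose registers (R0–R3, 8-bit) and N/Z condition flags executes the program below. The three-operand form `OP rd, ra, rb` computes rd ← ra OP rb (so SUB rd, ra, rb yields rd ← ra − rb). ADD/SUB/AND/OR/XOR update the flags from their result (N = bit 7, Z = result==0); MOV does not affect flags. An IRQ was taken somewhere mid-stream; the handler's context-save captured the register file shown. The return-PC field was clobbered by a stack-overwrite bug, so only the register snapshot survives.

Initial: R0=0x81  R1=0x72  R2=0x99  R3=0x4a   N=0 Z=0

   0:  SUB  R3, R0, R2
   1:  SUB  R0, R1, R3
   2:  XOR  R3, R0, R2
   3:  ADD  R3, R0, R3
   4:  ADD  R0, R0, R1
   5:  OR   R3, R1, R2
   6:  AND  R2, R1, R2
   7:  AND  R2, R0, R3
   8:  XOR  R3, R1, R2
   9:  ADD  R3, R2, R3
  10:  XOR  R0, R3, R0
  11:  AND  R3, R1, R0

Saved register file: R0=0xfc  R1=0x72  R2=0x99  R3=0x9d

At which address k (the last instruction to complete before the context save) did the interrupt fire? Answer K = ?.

K = 4

after  0: R0=0x81 R1=0x72 R2=0x99 R3=0xe8  N=1 Z=0
after  1: R0=0x8a R1=0x72 R2=0x99 R3=0xe8  N=1 Z=0
after  2: R0=0x8a R1=0x72 R2=0x99 R3=0x13  N=0 Z=0
after  3: R0=0x8a R1=0x72 R2=0x99 R3=0x9d  N=1 Z=0
after  4: R0=0xfc R1=0x72 R2=0x99 R3=0x9d  N=1 Z=0
-- IRQ taken; context saved, return-PC = 5 --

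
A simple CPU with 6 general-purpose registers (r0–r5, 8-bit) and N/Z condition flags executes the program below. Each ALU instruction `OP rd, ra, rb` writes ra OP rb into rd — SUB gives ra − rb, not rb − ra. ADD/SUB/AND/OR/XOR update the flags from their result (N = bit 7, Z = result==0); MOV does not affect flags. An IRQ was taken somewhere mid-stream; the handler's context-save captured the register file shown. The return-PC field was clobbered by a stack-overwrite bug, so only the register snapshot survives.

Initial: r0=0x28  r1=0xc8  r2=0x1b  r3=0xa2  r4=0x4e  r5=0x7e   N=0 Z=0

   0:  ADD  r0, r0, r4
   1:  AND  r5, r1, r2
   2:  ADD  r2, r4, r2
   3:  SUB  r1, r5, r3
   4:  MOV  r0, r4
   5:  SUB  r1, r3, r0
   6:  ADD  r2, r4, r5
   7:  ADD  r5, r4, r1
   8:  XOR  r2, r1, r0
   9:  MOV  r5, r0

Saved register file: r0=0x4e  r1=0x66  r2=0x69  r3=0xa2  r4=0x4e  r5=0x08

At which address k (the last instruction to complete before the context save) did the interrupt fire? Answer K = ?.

K = 4

after  0: r0=0x76 r1=0xc8 r2=0x1b r3=0xa2 r4=0x4e r5=0x7e  N=0 Z=0
after  1: r0=0x76 r1=0xc8 r2=0x1b r3=0xa2 r4=0x4e r5=0x08  N=0 Z=0
after  2: r0=0x76 r1=0xc8 r2=0x69 r3=0xa2 r4=0x4e r5=0x08  N=0 Z=0
after  3: r0=0x76 r1=0x66 r2=0x69 r3=0xa2 r4=0x4e r5=0x08  N=0 Z=0
after  4: r0=0x4e r1=0x66 r2=0x69 r3=0xa2 r4=0x4e r5=0x08  N=0 Z=0
-- IRQ taken; context saved, return-PC = 5 --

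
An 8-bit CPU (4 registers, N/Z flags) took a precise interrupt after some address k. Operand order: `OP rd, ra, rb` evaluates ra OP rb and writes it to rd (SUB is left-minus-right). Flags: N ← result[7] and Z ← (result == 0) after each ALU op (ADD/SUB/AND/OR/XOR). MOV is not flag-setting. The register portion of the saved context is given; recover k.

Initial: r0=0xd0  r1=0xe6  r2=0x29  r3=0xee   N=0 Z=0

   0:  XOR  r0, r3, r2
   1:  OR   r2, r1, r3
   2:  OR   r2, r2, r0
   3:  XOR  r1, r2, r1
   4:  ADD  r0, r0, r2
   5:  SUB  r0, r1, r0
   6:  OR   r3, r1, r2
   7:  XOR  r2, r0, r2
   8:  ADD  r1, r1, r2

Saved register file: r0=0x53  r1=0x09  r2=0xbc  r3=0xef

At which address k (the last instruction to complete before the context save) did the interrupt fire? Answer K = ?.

K = 7

after  0: r0=0xc7 r1=0xe6 r2=0x29 r3=0xee  N=1 Z=0
after  1: r0=0xc7 r1=0xe6 r2=0xee r3=0xee  N=1 Z=0
after  2: r0=0xc7 r1=0xe6 r2=0xef r3=0xee  N=1 Z=0
after  3: r0=0xc7 r1=0x09 r2=0xef r3=0xee  N=0 Z=0
after  4: r0=0xb6 r1=0x09 r2=0xef r3=0xee  N=1 Z=0
after  5: r0=0x53 r1=0x09 r2=0xef r3=0xee  N=0 Z=0
after  6: r0=0x53 r1=0x09 r2=0xef r3=0xef  N=1 Z=0
after  7: r0=0x53 r1=0x09 r2=0xbc r3=0xef  N=1 Z=0
-- IRQ taken; context saved, return-PC = 8 --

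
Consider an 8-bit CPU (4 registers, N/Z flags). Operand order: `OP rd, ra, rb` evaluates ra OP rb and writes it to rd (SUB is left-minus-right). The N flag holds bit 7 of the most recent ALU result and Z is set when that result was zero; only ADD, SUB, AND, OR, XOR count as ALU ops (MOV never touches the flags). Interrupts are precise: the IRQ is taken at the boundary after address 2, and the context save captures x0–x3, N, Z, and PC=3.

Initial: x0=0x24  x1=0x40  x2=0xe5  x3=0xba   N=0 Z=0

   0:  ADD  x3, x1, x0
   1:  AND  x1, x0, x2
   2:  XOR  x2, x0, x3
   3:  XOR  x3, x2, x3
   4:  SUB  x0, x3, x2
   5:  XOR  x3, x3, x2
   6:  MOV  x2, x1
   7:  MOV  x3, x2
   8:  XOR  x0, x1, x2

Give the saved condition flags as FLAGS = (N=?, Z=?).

FLAGS = (N=0, Z=0)

after  0: x0=0x24 x1=0x40 x2=0xe5 x3=0x64  N=0 Z=0
after  1: x0=0x24 x1=0x24 x2=0xe5 x3=0x64  N=0 Z=0
after  2: x0=0x24 x1=0x24 x2=0x40 x3=0x64  N=0 Z=0
-- IRQ taken; context saved, return-PC = 3 --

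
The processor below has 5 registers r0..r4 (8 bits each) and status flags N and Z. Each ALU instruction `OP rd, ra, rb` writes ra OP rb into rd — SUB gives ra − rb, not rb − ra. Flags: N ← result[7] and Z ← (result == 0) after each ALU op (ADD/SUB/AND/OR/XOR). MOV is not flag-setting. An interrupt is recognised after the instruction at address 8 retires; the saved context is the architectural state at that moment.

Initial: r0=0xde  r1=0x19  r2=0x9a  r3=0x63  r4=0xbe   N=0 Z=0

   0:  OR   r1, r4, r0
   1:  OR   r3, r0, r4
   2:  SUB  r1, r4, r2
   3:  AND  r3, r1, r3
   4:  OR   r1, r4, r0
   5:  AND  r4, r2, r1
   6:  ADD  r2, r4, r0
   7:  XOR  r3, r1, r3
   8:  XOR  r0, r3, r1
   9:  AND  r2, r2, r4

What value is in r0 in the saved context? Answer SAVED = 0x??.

after  0: r0=0xde r1=0xfe r2=0x9a r3=0x63 r4=0xbe  N=1 Z=0
after  1: r0=0xde r1=0xfe r2=0x9a r3=0xfe r4=0xbe  N=1 Z=0
after  2: r0=0xde r1=0x24 r2=0x9a r3=0xfe r4=0xbe  N=0 Z=0
after  3: r0=0xde r1=0x24 r2=0x9a r3=0x24 r4=0xbe  N=0 Z=0
after  4: r0=0xde r1=0xfe r2=0x9a r3=0x24 r4=0xbe  N=1 Z=0
after  5: r0=0xde r1=0xfe r2=0x9a r3=0x24 r4=0x9a  N=1 Z=0
after  6: r0=0xde r1=0xfe r2=0x78 r3=0x24 r4=0x9a  N=0 Z=0
after  7: r0=0xde r1=0xfe r2=0x78 r3=0xda r4=0x9a  N=1 Z=0
after  8: r0=0x24 r1=0xfe r2=0x78 r3=0xda r4=0x9a  N=0 Z=0
-- IRQ taken; context saved, return-PC = 9 --

SAVED = 0x24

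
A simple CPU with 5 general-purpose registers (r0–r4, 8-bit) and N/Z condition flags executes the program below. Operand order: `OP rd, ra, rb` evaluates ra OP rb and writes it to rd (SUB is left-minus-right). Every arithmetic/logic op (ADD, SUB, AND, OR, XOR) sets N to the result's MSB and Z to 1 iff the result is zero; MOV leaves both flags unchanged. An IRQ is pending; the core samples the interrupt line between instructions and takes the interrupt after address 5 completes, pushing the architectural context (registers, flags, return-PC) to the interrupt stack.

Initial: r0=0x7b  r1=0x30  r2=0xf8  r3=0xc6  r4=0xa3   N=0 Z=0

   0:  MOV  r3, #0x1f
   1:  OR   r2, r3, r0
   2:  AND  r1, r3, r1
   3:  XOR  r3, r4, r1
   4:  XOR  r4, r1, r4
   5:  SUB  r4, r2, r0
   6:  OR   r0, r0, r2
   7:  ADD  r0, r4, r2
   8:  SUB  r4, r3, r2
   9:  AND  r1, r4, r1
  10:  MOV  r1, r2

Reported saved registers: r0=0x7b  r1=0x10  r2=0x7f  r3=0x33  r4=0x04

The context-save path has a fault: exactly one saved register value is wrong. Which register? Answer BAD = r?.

BAD = r3

after  0: r0=0x7b r1=0x30 r2=0xf8 r3=0x1f r4=0xa3  N=0 Z=0
after  1: r0=0x7b r1=0x30 r2=0x7f r3=0x1f r4=0xa3  N=0 Z=0
after  2: r0=0x7b r1=0x10 r2=0x7f r3=0x1f r4=0xa3  N=0 Z=0
after  3: r0=0x7b r1=0x10 r2=0x7f r3=0xb3 r4=0xa3  N=1 Z=0
after  4: r0=0x7b r1=0x10 r2=0x7f r3=0xb3 r4=0xb3  N=1 Z=0
after  5: r0=0x7b r1=0x10 r2=0x7f r3=0xb3 r4=0x04  N=0 Z=0
-- IRQ taken; context saved, return-PC = 6 --
mismatch: r3: reported 0x33 vs actual 0xb3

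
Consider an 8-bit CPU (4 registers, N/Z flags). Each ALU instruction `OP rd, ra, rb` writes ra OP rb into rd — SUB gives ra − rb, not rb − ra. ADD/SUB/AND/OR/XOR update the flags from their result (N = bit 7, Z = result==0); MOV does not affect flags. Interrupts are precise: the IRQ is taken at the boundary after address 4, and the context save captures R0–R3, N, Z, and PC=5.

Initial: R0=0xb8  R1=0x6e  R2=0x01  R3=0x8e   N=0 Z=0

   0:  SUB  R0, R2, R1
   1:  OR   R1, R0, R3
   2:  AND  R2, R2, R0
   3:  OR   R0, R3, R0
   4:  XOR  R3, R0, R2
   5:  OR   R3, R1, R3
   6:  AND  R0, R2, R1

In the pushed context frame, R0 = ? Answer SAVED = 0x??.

after  0: R0=0x93 R1=0x6e R2=0x01 R3=0x8e  N=1 Z=0
after  1: R0=0x93 R1=0x9f R2=0x01 R3=0x8e  N=1 Z=0
after  2: R0=0x93 R1=0x9f R2=0x01 R3=0x8e  N=0 Z=0
after  3: R0=0x9f R1=0x9f R2=0x01 R3=0x8e  N=1 Z=0
after  4: R0=0x9f R1=0x9f R2=0x01 R3=0x9e  N=1 Z=0
-- IRQ taken; context saved, return-PC = 5 --

SAVED = 0x9f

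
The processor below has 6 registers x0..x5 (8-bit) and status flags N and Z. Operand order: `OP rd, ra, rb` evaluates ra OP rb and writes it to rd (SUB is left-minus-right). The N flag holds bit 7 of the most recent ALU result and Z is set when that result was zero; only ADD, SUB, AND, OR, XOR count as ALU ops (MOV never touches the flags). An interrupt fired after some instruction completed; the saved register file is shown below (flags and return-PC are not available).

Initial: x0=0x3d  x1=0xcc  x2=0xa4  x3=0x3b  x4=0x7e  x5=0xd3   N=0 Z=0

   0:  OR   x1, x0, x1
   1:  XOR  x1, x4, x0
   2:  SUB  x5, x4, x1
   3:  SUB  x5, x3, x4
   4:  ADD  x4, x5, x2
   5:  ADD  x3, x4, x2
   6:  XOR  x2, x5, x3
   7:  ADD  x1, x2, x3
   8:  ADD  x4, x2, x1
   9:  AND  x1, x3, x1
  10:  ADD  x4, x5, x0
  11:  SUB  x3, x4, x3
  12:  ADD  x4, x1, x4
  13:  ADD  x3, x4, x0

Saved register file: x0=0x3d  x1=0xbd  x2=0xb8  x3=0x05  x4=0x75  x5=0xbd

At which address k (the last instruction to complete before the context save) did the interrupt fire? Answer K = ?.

K = 8

after  0: x0=0x3d x1=0xfd x2=0xa4 x3=0x3b x4=0x7e x5=0xd3  N=1 Z=0
after  1: x0=0x3d x1=0x43 x2=0xa4 x3=0x3b x4=0x7e x5=0xd3  N=0 Z=0
after  2: x0=0x3d x1=0x43 x2=0xa4 x3=0x3b x4=0x7e x5=0x3b  N=0 Z=0
after  3: x0=0x3d x1=0x43 x2=0xa4 x3=0x3b x4=0x7e x5=0xbd  N=1 Z=0
after  4: x0=0x3d x1=0x43 x2=0xa4 x3=0x3b x4=0x61 x5=0xbd  N=0 Z=0
after  5: x0=0x3d x1=0x43 x2=0xa4 x3=0x05 x4=0x61 x5=0xbd  N=0 Z=0
after  6: x0=0x3d x1=0x43 x2=0xb8 x3=0x05 x4=0x61 x5=0xbd  N=1 Z=0
after  7: x0=0x3d x1=0xbd x2=0xb8 x3=0x05 x4=0x61 x5=0xbd  N=1 Z=0
after  8: x0=0x3d x1=0xbd x2=0xb8 x3=0x05 x4=0x75 x5=0xbd  N=0 Z=0
-- IRQ taken; context saved, return-PC = 9 --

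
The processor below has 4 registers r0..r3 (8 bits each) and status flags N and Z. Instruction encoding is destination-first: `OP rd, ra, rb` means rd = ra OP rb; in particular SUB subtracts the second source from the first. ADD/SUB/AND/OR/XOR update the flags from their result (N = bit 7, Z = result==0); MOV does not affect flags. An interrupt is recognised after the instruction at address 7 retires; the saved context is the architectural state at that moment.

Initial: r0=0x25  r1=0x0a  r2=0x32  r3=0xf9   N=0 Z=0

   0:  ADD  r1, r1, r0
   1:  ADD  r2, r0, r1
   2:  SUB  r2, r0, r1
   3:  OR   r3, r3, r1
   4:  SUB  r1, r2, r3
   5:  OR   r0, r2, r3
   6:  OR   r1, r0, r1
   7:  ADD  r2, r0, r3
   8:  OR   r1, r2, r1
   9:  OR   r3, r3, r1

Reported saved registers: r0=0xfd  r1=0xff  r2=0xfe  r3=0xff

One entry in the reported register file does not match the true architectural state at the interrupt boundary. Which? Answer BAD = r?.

BAD = r0

after  0: r0=0x25 r1=0x2f r2=0x32 r3=0xf9  N=0 Z=0
after  1: r0=0x25 r1=0x2f r2=0x54 r3=0xf9  N=0 Z=0
after  2: r0=0x25 r1=0x2f r2=0xf6 r3=0xf9  N=1 Z=0
after  3: r0=0x25 r1=0x2f r2=0xf6 r3=0xff  N=1 Z=0
after  4: r0=0x25 r1=0xf7 r2=0xf6 r3=0xff  N=1 Z=0
after  5: r0=0xff r1=0xf7 r2=0xf6 r3=0xff  N=1 Z=0
after  6: r0=0xff r1=0xff r2=0xf6 r3=0xff  N=1 Z=0
after  7: r0=0xff r1=0xff r2=0xfe r3=0xff  N=1 Z=0
-- IRQ taken; context saved, return-PC = 8 --
mismatch: r0: reported 0xfd vs actual 0xff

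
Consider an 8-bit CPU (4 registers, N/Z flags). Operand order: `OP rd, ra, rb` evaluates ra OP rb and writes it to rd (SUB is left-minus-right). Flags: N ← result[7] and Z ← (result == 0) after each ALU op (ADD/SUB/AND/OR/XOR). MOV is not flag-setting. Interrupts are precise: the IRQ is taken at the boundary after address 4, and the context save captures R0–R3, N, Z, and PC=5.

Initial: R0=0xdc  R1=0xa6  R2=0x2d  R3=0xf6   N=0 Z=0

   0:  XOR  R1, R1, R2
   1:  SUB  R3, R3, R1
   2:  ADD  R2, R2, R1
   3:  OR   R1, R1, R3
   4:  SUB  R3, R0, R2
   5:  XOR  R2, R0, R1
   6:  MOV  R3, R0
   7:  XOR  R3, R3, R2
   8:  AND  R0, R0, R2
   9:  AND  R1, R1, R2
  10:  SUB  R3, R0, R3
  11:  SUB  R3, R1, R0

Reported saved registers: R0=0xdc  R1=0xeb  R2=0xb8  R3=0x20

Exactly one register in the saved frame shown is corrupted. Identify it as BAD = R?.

after  0: R0=0xdc R1=0x8b R2=0x2d R3=0xf6  N=1 Z=0
after  1: R0=0xdc R1=0x8b R2=0x2d R3=0x6b  N=0 Z=0
after  2: R0=0xdc R1=0x8b R2=0xb8 R3=0x6b  N=1 Z=0
after  3: R0=0xdc R1=0xeb R2=0xb8 R3=0x6b  N=1 Z=0
after  4: R0=0xdc R1=0xeb R2=0xb8 R3=0x24  N=0 Z=0
-- IRQ taken; context saved, return-PC = 5 --
mismatch: R3: reported 0x20 vs actual 0x24

BAD = R3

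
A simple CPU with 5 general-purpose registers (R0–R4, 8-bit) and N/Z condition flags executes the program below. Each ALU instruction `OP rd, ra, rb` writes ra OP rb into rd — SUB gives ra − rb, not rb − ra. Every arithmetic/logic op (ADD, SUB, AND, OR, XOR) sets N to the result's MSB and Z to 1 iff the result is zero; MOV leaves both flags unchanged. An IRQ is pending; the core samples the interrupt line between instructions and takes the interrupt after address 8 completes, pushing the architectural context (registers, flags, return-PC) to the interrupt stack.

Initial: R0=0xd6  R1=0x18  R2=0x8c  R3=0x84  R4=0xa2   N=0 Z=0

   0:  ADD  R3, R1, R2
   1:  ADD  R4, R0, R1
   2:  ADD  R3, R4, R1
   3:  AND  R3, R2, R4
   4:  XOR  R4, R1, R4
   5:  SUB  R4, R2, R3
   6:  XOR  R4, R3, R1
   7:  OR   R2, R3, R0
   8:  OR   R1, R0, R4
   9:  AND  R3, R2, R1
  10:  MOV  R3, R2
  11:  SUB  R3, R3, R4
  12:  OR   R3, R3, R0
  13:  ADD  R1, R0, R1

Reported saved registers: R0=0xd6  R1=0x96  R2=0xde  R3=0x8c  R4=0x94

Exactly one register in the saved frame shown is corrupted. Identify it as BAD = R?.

BAD = R1

after  0: R0=0xd6 R1=0x18 R2=0x8c R3=0xa4 R4=0xa2  N=1 Z=0
after  1: R0=0xd6 R1=0x18 R2=0x8c R3=0xa4 R4=0xee  N=1 Z=0
after  2: R0=0xd6 R1=0x18 R2=0x8c R3=0x06 R4=0xee  N=0 Z=0
after  3: R0=0xd6 R1=0x18 R2=0x8c R3=0x8c R4=0xee  N=1 Z=0
after  4: R0=0xd6 R1=0x18 R2=0x8c R3=0x8c R4=0xf6  N=1 Z=0
after  5: R0=0xd6 R1=0x18 R2=0x8c R3=0x8c R4=0x00  N=0 Z=1
after  6: R0=0xd6 R1=0x18 R2=0x8c R3=0x8c R4=0x94  N=1 Z=0
after  7: R0=0xd6 R1=0x18 R2=0xde R3=0x8c R4=0x94  N=1 Z=0
after  8: R0=0xd6 R1=0xd6 R2=0xde R3=0x8c R4=0x94  N=1 Z=0
-- IRQ taken; context saved, return-PC = 9 --
mismatch: R1: reported 0x96 vs actual 0xd6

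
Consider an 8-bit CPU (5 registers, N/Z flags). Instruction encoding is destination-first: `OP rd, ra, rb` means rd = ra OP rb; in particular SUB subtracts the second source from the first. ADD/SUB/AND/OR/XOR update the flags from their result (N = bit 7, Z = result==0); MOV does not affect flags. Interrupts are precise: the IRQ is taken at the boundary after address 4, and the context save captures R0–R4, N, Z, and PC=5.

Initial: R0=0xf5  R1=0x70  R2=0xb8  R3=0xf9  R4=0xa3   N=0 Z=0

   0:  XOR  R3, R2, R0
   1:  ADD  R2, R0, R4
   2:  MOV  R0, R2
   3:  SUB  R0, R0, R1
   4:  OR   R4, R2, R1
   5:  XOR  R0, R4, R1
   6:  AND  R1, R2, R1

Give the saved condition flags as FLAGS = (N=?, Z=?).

FLAGS = (N=1, Z=0)

after  0: R0=0xf5 R1=0x70 R2=0xb8 R3=0x4d R4=0xa3  N=0 Z=0
after  1: R0=0xf5 R1=0x70 R2=0x98 R3=0x4d R4=0xa3  N=1 Z=0
after  2: R0=0x98 R1=0x70 R2=0x98 R3=0x4d R4=0xa3  N=1 Z=0
after  3: R0=0x28 R1=0x70 R2=0x98 R3=0x4d R4=0xa3  N=0 Z=0
after  4: R0=0x28 R1=0x70 R2=0x98 R3=0x4d R4=0xf8  N=1 Z=0
-- IRQ taken; context saved, return-PC = 5 --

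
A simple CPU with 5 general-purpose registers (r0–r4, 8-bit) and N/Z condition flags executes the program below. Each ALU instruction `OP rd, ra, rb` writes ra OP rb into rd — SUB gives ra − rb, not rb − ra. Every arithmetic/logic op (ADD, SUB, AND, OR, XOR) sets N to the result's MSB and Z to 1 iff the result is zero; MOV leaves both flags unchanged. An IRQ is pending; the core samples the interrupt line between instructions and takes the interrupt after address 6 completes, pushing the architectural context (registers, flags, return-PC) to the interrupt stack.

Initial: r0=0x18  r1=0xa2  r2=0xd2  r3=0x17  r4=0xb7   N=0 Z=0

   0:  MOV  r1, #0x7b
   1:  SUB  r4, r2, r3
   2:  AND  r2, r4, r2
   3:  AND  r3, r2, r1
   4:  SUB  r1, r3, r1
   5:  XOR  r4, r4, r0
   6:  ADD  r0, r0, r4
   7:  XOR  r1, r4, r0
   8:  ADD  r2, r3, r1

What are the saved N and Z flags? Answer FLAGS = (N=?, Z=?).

after  0: r0=0x18 r1=0x7b r2=0xd2 r3=0x17 r4=0xb7  N=0 Z=0
after  1: r0=0x18 r1=0x7b r2=0xd2 r3=0x17 r4=0xbb  N=1 Z=0
after  2: r0=0x18 r1=0x7b r2=0x92 r3=0x17 r4=0xbb  N=1 Z=0
after  3: r0=0x18 r1=0x7b r2=0x92 r3=0x12 r4=0xbb  N=0 Z=0
after  4: r0=0x18 r1=0x97 r2=0x92 r3=0x12 r4=0xbb  N=1 Z=0
after  5: r0=0x18 r1=0x97 r2=0x92 r3=0x12 r4=0xa3  N=1 Z=0
after  6: r0=0xbb r1=0x97 r2=0x92 r3=0x12 r4=0xa3  N=1 Z=0
-- IRQ taken; context saved, return-PC = 7 --

FLAGS = (N=1, Z=0)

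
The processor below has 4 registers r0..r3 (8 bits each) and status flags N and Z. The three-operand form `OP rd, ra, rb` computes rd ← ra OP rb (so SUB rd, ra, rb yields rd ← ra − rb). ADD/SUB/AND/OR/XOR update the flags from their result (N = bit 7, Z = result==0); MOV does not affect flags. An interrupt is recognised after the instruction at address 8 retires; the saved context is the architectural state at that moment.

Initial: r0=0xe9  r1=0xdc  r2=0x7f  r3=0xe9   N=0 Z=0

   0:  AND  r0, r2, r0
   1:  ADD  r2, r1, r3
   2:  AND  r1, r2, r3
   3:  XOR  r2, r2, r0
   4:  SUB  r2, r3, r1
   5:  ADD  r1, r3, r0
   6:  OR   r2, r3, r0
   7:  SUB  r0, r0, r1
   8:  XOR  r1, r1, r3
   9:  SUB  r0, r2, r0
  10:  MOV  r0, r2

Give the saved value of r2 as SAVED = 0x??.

after  0: r0=0x69 r1=0xdc r2=0x7f r3=0xe9  N=0 Z=0
after  1: r0=0x69 r1=0xdc r2=0xc5 r3=0xe9  N=1 Z=0
after  2: r0=0x69 r1=0xc1 r2=0xc5 r3=0xe9  N=1 Z=0
after  3: r0=0x69 r1=0xc1 r2=0xac r3=0xe9  N=1 Z=0
after  4: r0=0x69 r1=0xc1 r2=0x28 r3=0xe9  N=0 Z=0
after  5: r0=0x69 r1=0x52 r2=0x28 r3=0xe9  N=0 Z=0
after  6: r0=0x69 r1=0x52 r2=0xe9 r3=0xe9  N=1 Z=0
after  7: r0=0x17 r1=0x52 r2=0xe9 r3=0xe9  N=0 Z=0
after  8: r0=0x17 r1=0xbb r2=0xe9 r3=0xe9  N=1 Z=0
-- IRQ taken; context saved, return-PC = 9 --

SAVED = 0xe9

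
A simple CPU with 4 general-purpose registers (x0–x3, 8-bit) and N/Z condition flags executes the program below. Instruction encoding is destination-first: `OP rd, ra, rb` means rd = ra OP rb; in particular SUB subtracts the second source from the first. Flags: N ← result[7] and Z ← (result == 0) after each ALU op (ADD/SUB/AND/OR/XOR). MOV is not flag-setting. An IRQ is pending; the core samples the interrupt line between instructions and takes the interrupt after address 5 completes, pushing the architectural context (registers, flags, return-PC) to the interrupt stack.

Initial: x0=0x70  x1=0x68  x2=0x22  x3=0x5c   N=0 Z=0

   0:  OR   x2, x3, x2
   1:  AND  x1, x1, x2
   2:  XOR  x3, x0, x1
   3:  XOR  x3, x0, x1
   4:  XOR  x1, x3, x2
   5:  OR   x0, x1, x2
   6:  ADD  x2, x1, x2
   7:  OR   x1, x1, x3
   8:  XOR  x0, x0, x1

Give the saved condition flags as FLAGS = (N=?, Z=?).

FLAGS = (N=0, Z=0)

after  0: x0=0x70 x1=0x68 x2=0x7e x3=0x5c  N=0 Z=0
after  1: x0=0x70 x1=0x68 x2=0x7e x3=0x5c  N=0 Z=0
after  2: x0=0x70 x1=0x68 x2=0x7e x3=0x18  N=0 Z=0
after  3: x0=0x70 x1=0x68 x2=0x7e x3=0x18  N=0 Z=0
after  4: x0=0x70 x1=0x66 x2=0x7e x3=0x18  N=0 Z=0
after  5: x0=0x7e x1=0x66 x2=0x7e x3=0x18  N=0 Z=0
-- IRQ taken; context saved, return-PC = 6 --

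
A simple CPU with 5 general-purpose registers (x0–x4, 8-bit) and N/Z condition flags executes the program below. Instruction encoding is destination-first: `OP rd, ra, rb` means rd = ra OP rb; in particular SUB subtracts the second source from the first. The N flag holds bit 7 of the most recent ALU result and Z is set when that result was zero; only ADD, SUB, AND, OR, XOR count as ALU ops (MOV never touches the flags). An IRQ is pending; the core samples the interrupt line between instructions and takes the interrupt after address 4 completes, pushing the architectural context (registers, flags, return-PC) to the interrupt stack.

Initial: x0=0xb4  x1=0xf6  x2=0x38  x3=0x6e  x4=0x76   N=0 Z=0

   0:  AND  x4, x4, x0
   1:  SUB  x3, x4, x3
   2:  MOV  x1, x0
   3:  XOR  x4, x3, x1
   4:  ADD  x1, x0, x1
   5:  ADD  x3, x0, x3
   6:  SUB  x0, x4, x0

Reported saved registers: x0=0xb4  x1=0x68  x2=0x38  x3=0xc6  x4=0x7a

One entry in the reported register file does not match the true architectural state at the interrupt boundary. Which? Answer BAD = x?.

BAD = x4

after  0: x0=0xb4 x1=0xf6 x2=0x38 x3=0x6e x4=0x34  N=0 Z=0
after  1: x0=0xb4 x1=0xf6 x2=0x38 x3=0xc6 x4=0x34  N=1 Z=0
after  2: x0=0xb4 x1=0xb4 x2=0x38 x3=0xc6 x4=0x34  N=1 Z=0
after  3: x0=0xb4 x1=0xb4 x2=0x38 x3=0xc6 x4=0x72  N=0 Z=0
after  4: x0=0xb4 x1=0x68 x2=0x38 x3=0xc6 x4=0x72  N=0 Z=0
-- IRQ taken; context saved, return-PC = 5 --
mismatch: x4: reported 0x7a vs actual 0x72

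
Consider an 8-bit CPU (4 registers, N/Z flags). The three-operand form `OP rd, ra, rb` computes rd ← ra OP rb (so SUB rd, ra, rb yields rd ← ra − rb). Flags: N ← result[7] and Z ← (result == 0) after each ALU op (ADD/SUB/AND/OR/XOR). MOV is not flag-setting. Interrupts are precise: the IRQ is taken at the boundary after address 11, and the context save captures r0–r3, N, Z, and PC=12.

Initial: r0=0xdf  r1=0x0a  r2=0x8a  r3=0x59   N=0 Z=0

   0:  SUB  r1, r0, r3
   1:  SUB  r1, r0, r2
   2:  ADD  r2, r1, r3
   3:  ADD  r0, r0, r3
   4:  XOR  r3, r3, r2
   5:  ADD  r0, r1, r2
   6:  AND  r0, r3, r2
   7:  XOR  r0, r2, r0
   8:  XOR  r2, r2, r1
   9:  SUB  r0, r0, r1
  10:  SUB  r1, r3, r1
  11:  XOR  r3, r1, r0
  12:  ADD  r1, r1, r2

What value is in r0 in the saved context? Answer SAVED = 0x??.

after  0: r0=0xdf r1=0x86 r2=0x8a r3=0x59  N=1 Z=0
after  1: r0=0xdf r1=0x55 r2=0x8a r3=0x59  N=0 Z=0
after  2: r0=0xdf r1=0x55 r2=0xae r3=0x59  N=1 Z=0
after  3: r0=0x38 r1=0x55 r2=0xae r3=0x59  N=0 Z=0
after  4: r0=0x38 r1=0x55 r2=0xae r3=0xf7  N=1 Z=0
after  5: r0=0x03 r1=0x55 r2=0xae r3=0xf7  N=0 Z=0
after  6: r0=0xa6 r1=0x55 r2=0xae r3=0xf7  N=1 Z=0
after  7: r0=0x08 r1=0x55 r2=0xae r3=0xf7  N=0 Z=0
after  8: r0=0x08 r1=0x55 r2=0xfb r3=0xf7  N=1 Z=0
after  9: r0=0xb3 r1=0x55 r2=0xfb r3=0xf7  N=1 Z=0
after 10: r0=0xb3 r1=0xa2 r2=0xfb r3=0xf7  N=1 Z=0
after 11: r0=0xb3 r1=0xa2 r2=0xfb r3=0x11  N=0 Z=0
-- IRQ taken; context saved, return-PC = 12 --

SAVED = 0xb3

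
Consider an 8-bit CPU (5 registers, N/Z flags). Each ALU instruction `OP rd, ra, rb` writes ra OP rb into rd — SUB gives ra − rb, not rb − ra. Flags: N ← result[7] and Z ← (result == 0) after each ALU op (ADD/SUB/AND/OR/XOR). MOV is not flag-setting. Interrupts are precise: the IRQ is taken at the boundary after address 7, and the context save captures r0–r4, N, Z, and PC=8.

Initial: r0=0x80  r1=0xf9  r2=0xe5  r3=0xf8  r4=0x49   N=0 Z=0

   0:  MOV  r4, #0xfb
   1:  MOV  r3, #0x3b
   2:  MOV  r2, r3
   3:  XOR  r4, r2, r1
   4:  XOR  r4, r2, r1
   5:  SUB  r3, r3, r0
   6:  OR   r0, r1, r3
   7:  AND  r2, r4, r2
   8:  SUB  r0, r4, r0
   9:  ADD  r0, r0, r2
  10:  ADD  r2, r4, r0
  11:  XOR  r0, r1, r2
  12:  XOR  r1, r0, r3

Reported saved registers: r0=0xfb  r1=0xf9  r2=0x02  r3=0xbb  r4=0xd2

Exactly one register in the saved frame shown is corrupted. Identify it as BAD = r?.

BAD = r4

after  0: r0=0x80 r1=0xf9 r2=0xe5 r3=0xf8 r4=0xfb  N=0 Z=0
after  1: r0=0x80 r1=0xf9 r2=0xe5 r3=0x3b r4=0xfb  N=0 Z=0
after  2: r0=0x80 r1=0xf9 r2=0x3b r3=0x3b r4=0xfb  N=0 Z=0
after  3: r0=0x80 r1=0xf9 r2=0x3b r3=0x3b r4=0xc2  N=1 Z=0
after  4: r0=0x80 r1=0xf9 r2=0x3b r3=0x3b r4=0xc2  N=1 Z=0
after  5: r0=0x80 r1=0xf9 r2=0x3b r3=0xbb r4=0xc2  N=1 Z=0
after  6: r0=0xfb r1=0xf9 r2=0x3b r3=0xbb r4=0xc2  N=1 Z=0
after  7: r0=0xfb r1=0xf9 r2=0x02 r3=0xbb r4=0xc2  N=0 Z=0
-- IRQ taken; context saved, return-PC = 8 --
mismatch: r4: reported 0xd2 vs actual 0xc2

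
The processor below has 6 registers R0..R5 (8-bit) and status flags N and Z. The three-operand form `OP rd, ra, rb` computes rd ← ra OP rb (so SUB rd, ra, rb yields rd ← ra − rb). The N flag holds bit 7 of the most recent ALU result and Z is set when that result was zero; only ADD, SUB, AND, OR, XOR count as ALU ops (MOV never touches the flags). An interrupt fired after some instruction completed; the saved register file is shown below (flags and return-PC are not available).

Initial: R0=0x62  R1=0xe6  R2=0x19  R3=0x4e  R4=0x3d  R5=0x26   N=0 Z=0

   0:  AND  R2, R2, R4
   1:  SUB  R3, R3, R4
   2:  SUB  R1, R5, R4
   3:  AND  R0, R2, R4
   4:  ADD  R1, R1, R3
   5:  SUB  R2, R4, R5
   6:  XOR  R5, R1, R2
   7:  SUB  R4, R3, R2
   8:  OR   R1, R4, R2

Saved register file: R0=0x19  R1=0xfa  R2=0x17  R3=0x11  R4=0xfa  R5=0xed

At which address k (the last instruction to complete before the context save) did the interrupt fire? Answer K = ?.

K = 7

after  0: R0=0x62 R1=0xe6 R2=0x19 R3=0x4e R4=0x3d R5=0x26  N=0 Z=0
after  1: R0=0x62 R1=0xe6 R2=0x19 R3=0x11 R4=0x3d R5=0x26  N=0 Z=0
after  2: R0=0x62 R1=0xe9 R2=0x19 R3=0x11 R4=0x3d R5=0x26  N=1 Z=0
after  3: R0=0x19 R1=0xe9 R2=0x19 R3=0x11 R4=0x3d R5=0x26  N=0 Z=0
after  4: R0=0x19 R1=0xfa R2=0x19 R3=0x11 R4=0x3d R5=0x26  N=1 Z=0
after  5: R0=0x19 R1=0xfa R2=0x17 R3=0x11 R4=0x3d R5=0x26  N=0 Z=0
after  6: R0=0x19 R1=0xfa R2=0x17 R3=0x11 R4=0x3d R5=0xed  N=1 Z=0
after  7: R0=0x19 R1=0xfa R2=0x17 R3=0x11 R4=0xfa R5=0xed  N=1 Z=0
-- IRQ taken; context saved, return-PC = 8 --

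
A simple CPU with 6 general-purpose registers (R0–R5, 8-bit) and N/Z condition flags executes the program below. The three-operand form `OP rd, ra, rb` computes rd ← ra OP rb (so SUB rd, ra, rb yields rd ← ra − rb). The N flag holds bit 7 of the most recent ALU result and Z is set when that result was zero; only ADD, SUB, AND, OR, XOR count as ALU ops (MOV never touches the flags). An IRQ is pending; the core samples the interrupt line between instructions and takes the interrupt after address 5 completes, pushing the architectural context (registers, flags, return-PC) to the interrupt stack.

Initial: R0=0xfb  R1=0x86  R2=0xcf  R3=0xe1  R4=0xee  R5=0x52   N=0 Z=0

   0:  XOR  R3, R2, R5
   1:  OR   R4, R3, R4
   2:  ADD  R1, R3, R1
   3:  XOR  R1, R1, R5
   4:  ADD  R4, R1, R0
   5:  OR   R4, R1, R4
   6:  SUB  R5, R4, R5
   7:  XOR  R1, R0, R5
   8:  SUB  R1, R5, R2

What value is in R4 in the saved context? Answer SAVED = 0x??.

after  0: R0=0xfb R1=0x86 R2=0xcf R3=0x9d R4=0xee R5=0x52  N=1 Z=0
after  1: R0=0xfb R1=0x86 R2=0xcf R3=0x9d R4=0xff R5=0x52  N=1 Z=0
after  2: R0=0xfb R1=0x23 R2=0xcf R3=0x9d R4=0xff R5=0x52  N=0 Z=0
after  3: R0=0xfb R1=0x71 R2=0xcf R3=0x9d R4=0xff R5=0x52  N=0 Z=0
after  4: R0=0xfb R1=0x71 R2=0xcf R3=0x9d R4=0x6c R5=0x52  N=0 Z=0
after  5: R0=0xfb R1=0x71 R2=0xcf R3=0x9d R4=0x7d R5=0x52  N=0 Z=0
-- IRQ taken; context saved, return-PC = 6 --

SAVED = 0x7d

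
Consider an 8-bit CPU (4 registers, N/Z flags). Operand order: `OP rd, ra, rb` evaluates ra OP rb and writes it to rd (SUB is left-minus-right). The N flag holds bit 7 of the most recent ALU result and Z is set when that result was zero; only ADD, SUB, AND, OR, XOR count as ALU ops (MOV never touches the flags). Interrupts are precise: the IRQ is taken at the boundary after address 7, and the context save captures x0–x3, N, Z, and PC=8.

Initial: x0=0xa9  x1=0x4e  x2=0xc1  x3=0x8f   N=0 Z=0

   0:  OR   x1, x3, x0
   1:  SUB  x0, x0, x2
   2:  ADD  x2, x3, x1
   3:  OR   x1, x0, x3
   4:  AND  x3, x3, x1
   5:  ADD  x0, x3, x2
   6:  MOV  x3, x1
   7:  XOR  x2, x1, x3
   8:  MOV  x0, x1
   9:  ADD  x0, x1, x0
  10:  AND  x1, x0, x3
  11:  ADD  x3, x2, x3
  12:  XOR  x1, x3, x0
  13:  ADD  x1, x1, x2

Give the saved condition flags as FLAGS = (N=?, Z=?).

after  0: x0=0xa9 x1=0xaf x2=0xc1 x3=0x8f  N=1 Z=0
after  1: x0=0xe8 x1=0xaf x2=0xc1 x3=0x8f  N=1 Z=0
after  2: x0=0xe8 x1=0xaf x2=0x3e x3=0x8f  N=0 Z=0
after  3: x0=0xe8 x1=0xef x2=0x3e x3=0x8f  N=1 Z=0
after  4: x0=0xe8 x1=0xef x2=0x3e x3=0x8f  N=1 Z=0
after  5: x0=0xcd x1=0xef x2=0x3e x3=0x8f  N=1 Z=0
after  6: x0=0xcd x1=0xef x2=0x3e x3=0xef  N=1 Z=0
after  7: x0=0xcd x1=0xef x2=0x00 x3=0xef  N=0 Z=1
-- IRQ taken; context saved, return-PC = 8 --

FLAGS = (N=0, Z=1)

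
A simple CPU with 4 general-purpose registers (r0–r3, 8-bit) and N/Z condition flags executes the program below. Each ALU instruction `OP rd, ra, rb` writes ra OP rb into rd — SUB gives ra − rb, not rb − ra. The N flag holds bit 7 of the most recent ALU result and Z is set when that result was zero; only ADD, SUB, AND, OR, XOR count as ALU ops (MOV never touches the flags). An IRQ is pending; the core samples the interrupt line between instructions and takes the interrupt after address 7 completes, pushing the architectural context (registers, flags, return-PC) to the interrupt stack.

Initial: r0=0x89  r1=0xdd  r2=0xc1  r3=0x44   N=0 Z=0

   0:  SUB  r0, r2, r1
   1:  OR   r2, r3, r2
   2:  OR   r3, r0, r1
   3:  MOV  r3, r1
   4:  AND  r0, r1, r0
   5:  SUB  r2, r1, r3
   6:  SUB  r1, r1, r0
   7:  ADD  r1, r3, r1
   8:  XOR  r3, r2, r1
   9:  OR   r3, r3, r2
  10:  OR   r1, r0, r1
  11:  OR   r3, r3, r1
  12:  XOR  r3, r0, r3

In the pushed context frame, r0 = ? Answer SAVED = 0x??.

after  0: r0=0xe4 r1=0xdd r2=0xc1 r3=0x44  N=1 Z=0
after  1: r0=0xe4 r1=0xdd r2=0xc5 r3=0x44  N=1 Z=0
after  2: r0=0xe4 r1=0xdd r2=0xc5 r3=0xfd  N=1 Z=0
after  3: r0=0xe4 r1=0xdd r2=0xc5 r3=0xdd  N=1 Z=0
after  4: r0=0xc4 r1=0xdd r2=0xc5 r3=0xdd  N=1 Z=0
after  5: r0=0xc4 r1=0xdd r2=0x00 r3=0xdd  N=0 Z=1
after  6: r0=0xc4 r1=0x19 r2=0x00 r3=0xdd  N=0 Z=0
after  7: r0=0xc4 r1=0xf6 r2=0x00 r3=0xdd  N=1 Z=0
-- IRQ taken; context saved, return-PC = 8 --

SAVED = 0xc4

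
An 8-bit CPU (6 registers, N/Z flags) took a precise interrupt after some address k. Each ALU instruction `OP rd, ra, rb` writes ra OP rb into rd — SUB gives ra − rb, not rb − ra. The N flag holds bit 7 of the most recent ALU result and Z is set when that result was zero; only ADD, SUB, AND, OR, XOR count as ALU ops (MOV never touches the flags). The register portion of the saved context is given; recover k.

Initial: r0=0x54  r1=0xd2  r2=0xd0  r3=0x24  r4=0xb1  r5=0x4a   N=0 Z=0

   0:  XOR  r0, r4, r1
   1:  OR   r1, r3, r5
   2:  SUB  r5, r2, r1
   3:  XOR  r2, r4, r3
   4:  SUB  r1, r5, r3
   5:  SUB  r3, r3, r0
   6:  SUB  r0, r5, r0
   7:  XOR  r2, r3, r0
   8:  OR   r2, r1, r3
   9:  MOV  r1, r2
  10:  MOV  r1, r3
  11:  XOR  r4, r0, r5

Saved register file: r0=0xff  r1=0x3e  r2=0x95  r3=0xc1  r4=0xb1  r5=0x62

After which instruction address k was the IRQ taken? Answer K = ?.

K = 6

after  0: r0=0x63 r1=0xd2 r2=0xd0 r3=0x24 r4=0xb1 r5=0x4a  N=0 Z=0
after  1: r0=0x63 r1=0x6e r2=0xd0 r3=0x24 r4=0xb1 r5=0x4a  N=0 Z=0
after  2: r0=0x63 r1=0x6e r2=0xd0 r3=0x24 r4=0xb1 r5=0x62  N=0 Z=0
after  3: r0=0x63 r1=0x6e r2=0x95 r3=0x24 r4=0xb1 r5=0x62  N=1 Z=0
after  4: r0=0x63 r1=0x3e r2=0x95 r3=0x24 r4=0xb1 r5=0x62  N=0 Z=0
after  5: r0=0x63 r1=0x3e r2=0x95 r3=0xc1 r4=0xb1 r5=0x62  N=1 Z=0
after  6: r0=0xff r1=0x3e r2=0x95 r3=0xc1 r4=0xb1 r5=0x62  N=1 Z=0
-- IRQ taken; context saved, return-PC = 7 --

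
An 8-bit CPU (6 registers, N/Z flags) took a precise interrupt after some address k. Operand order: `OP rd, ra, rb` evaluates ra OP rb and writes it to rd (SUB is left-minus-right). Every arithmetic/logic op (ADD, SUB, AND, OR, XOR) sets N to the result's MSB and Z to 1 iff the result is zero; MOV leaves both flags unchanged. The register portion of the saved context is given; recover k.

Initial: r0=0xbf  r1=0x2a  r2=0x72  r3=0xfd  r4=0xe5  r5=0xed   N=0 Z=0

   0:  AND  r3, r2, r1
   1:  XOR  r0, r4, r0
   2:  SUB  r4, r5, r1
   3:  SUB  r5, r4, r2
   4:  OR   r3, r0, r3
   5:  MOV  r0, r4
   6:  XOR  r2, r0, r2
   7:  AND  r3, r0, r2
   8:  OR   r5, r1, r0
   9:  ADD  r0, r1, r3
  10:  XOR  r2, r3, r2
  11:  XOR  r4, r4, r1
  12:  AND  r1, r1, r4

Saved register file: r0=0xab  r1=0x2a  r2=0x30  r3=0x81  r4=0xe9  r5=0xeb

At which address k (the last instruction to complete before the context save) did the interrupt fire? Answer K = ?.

K = 11

after  0: r0=0xbf r1=0x2a r2=0x72 r3=0x22 r4=0xe5 r5=0xed  N=0 Z=0
after  1: r0=0x5a r1=0x2a r2=0x72 r3=0x22 r4=0xe5 r5=0xed  N=0 Z=0
after  2: r0=0x5a r1=0x2a r2=0x72 r3=0x22 r4=0xc3 r5=0xed  N=1 Z=0
after  3: r0=0x5a r1=0x2a r2=0x72 r3=0x22 r4=0xc3 r5=0x51  N=0 Z=0
after  4: r0=0x5a r1=0x2a r2=0x72 r3=0x7a r4=0xc3 r5=0x51  N=0 Z=0
after  5: r0=0xc3 r1=0x2a r2=0x72 r3=0x7a r4=0xc3 r5=0x51  N=0 Z=0
after  6: r0=0xc3 r1=0x2a r2=0xb1 r3=0x7a r4=0xc3 r5=0x51  N=1 Z=0
after  7: r0=0xc3 r1=0x2a r2=0xb1 r3=0x81 r4=0xc3 r5=0x51  N=1 Z=0
after  8: r0=0xc3 r1=0x2a r2=0xb1 r3=0x81 r4=0xc3 r5=0xeb  N=1 Z=0
after  9: r0=0xab r1=0x2a r2=0xb1 r3=0x81 r4=0xc3 r5=0xeb  N=1 Z=0
after 10: r0=0xab r1=0x2a r2=0x30 r3=0x81 r4=0xc3 r5=0xeb  N=0 Z=0
after 11: r0=0xab r1=0x2a r2=0x30 r3=0x81 r4=0xe9 r5=0xeb  N=1 Z=0
-- IRQ taken; context saved, return-PC = 12 --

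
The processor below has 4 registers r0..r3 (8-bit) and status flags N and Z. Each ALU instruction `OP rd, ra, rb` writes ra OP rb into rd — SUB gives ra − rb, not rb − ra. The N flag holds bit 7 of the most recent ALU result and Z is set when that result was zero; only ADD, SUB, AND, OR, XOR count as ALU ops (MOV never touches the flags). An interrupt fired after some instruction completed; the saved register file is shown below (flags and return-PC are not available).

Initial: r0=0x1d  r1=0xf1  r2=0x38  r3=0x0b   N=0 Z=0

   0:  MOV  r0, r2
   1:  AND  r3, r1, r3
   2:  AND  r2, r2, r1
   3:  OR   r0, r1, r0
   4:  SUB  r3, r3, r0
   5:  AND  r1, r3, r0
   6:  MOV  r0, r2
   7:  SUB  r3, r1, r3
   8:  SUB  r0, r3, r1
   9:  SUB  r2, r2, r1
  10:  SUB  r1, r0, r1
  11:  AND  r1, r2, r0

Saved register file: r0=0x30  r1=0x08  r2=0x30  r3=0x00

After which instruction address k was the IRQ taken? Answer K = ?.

K = 7

after  0: r0=0x38 r1=0xf1 r2=0x38 r3=0x0b  N=0 Z=0
after  1: r0=0x38 r1=0xf1 r2=0x38 r3=0x01  N=0 Z=0
after  2: r0=0x38 r1=0xf1 r2=0x30 r3=0x01  N=0 Z=0
after  3: r0=0xf9 r1=0xf1 r2=0x30 r3=0x01  N=1 Z=0
after  4: r0=0xf9 r1=0xf1 r2=0x30 r3=0x08  N=0 Z=0
after  5: r0=0xf9 r1=0x08 r2=0x30 r3=0x08  N=0 Z=0
after  6: r0=0x30 r1=0x08 r2=0x30 r3=0x08  N=0 Z=0
after  7: r0=0x30 r1=0x08 r2=0x30 r3=0x00  N=0 Z=1
-- IRQ taken; context saved, return-PC = 8 --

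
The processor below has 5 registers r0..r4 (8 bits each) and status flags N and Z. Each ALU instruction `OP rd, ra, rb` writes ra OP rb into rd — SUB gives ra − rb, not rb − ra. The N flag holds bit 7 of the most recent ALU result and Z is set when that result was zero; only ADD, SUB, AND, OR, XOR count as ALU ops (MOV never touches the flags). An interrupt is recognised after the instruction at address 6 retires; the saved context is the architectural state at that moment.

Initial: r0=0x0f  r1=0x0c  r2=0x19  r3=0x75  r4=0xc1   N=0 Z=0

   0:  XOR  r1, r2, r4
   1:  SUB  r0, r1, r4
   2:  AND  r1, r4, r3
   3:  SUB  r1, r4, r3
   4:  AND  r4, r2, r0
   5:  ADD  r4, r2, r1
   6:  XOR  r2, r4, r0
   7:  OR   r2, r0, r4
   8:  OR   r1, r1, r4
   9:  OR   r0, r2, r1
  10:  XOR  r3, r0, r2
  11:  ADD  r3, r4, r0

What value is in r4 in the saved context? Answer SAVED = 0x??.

after  0: r0=0x0f r1=0xd8 r2=0x19 r3=0x75 r4=0xc1  N=1 Z=0
after  1: r0=0x17 r1=0xd8 r2=0x19 r3=0x75 r4=0xc1  N=0 Z=0
after  2: r0=0x17 r1=0x41 r2=0x19 r3=0x75 r4=0xc1  N=0 Z=0
after  3: r0=0x17 r1=0x4c r2=0x19 r3=0x75 r4=0xc1  N=0 Z=0
after  4: r0=0x17 r1=0x4c r2=0x19 r3=0x75 r4=0x11  N=0 Z=0
after  5: r0=0x17 r1=0x4c r2=0x19 r3=0x75 r4=0x65  N=0 Z=0
after  6: r0=0x17 r1=0x4c r2=0x72 r3=0x75 r4=0x65  N=0 Z=0
-- IRQ taken; context saved, return-PC = 7 --

SAVED = 0x65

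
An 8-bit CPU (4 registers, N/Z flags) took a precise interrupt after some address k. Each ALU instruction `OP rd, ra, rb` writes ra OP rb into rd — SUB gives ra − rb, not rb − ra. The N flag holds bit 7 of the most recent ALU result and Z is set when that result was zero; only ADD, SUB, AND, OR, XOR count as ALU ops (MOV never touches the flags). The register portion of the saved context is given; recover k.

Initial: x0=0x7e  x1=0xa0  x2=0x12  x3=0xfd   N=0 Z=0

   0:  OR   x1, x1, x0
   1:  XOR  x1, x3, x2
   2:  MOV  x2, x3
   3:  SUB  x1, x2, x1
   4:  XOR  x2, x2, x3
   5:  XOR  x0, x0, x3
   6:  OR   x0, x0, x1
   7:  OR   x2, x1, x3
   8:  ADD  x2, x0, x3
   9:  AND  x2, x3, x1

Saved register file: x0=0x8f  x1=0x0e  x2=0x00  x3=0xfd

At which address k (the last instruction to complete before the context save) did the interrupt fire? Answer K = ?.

after  0: x0=0x7e x1=0xfe x2=0x12 x3=0xfd  N=1 Z=0
after  1: x0=0x7e x1=0xef x2=0x12 x3=0xfd  N=1 Z=0
after  2: x0=0x7e x1=0xef x2=0xfd x3=0xfd  N=1 Z=0
after  3: x0=0x7e x1=0x0e x2=0xfd x3=0xfd  N=0 Z=0
after  4: x0=0x7e x1=0x0e x2=0x00 x3=0xfd  N=0 Z=1
after  5: x0=0x83 x1=0x0e x2=0x00 x3=0xfd  N=1 Z=0
after  6: x0=0x8f x1=0x0e x2=0x00 x3=0xfd  N=1 Z=0
-- IRQ taken; context saved, return-PC = 7 --

K = 6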